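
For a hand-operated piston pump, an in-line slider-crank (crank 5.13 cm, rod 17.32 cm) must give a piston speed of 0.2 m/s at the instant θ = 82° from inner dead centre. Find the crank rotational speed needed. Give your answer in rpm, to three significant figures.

For an in-line slider-crank, |v_piston| = rω|sinθ|·[1 + r cosθ/√(L² − r² sin²θ)].
With r = 0.0513 m, L = 0.1732 m, θ = 82°: the bracketed kinematic factor |dx/dθ| = 0.052991 m.
ω = v/|dx/dθ| = 0.2/0.052991 = 3.7742 rad/s.
N = 60ω/(2π) = 36.041 rpm.

36.0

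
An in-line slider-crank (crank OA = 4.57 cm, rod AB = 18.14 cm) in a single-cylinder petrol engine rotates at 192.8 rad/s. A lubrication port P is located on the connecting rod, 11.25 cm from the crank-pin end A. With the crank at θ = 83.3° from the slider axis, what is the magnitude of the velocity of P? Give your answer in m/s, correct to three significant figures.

ω = 192.8 rad/s.  Crank-pin speed |V_A| = rω = 8.811 m/s, perpendicular to OA.
Rod angle: sinφ = −(r/L) sinθ ⇒ φ = -14.490°; ω_rod = −rω cosθ/√(L²−r²sin²θ) = -5.8531 rad/s.
V_P = V_A + ω_rod × AP, with AP = 0.1125 m along the rod.
Components: V_Px = −rω sinθ − a·ω_rod·sinφ = -8.9155 m/s;  V_Py = rω cosθ + a·ω_rod·cosφ = +0.39045 m/s.
|V_P| = √(V_Px² + V_Py²) = 8.9241 m/s.

8.92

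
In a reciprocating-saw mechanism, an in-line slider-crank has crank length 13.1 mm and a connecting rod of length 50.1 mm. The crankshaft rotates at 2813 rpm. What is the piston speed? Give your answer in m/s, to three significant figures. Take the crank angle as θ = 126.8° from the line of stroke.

2.60

ω = 2π·2813/60 = 294.6 rad/s
For an in-line slider-crank, x = r cosθ + √(L² − r² sin²θ), so v = −rω sinθ·[1 + r cosθ/√(L² − r² sin²θ)].
With r = 0.0131 m, L = 0.0501 m, θ = 126.8°: √(L² − r² sin²θ) = 0.04899 m.
v = −0.0131·294.6·0.80073·[1 + 0.0131·-0.59902/0.04899] = -2.595 m/s.
|v| = 2.595 m/s.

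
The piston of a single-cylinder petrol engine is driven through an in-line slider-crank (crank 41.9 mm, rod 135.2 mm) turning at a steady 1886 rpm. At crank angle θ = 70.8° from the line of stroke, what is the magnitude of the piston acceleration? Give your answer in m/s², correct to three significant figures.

128

ω = 2π·1886/60 = 197.5 rad/s
x(θ) = r cosθ + √(L² − r² sin²θ); with ω constant, a = ω²·d²x/dθ².
d²x/dθ² = −r cosθ − r²(cos2θ)/√u − r⁴ sin²2θ/(4u^{3/2}),  u = L² − r² sin²θ = 0.0167133 m².
Substituting r = 0.0419 m, L = 0.1352 m, θ = 70.8°: d²x/dθ² = -0.0032746 m.
a = ω²·d²x/dθ² = (197.5)²·(-0.0032746) = -127.73 m/s²;  |a| = 127.73 m/s².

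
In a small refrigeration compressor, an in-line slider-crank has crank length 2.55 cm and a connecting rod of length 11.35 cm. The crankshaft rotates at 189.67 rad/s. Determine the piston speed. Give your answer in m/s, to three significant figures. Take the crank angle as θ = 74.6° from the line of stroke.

4.95

ω = 189.7 rad/s
For an in-line slider-crank, x = r cosθ + √(L² − r² sin²θ), so v = −rω sinθ·[1 + r cosθ/√(L² − r² sin²θ)].
With r = 0.0255 m, L = 0.1135 m, θ = 74.6°: √(L² − r² sin²θ) = 0.11081 m.
v = −0.0255·189.7·0.96410·[1 + 0.0255·0.26556/0.11081] = -4.9479 m/s.
|v| = 4.9479 m/s.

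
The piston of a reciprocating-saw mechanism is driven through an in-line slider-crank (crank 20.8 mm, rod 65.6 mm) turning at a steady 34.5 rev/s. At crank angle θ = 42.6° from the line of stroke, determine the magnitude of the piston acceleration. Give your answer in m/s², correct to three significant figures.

ω = 2π·34.5 = 216.8 rad/s
x(θ) = r cosθ + √(L² − r² sin²θ); with ω constant, a = ω²·d²x/dθ².
d²x/dθ² = −r cosθ − r²(cos2θ)/√u − r⁴ sin²2θ/(4u^{3/2}),  u = L² − r² sin²θ = 0.00410514 m².
Substituting r = 0.0208 m, L = 0.0656 m, θ = 42.6°: d²x/dθ² = -0.016053 m.
a = ω²·d²x/dθ² = (216.8)²·(-0.016053) = -754.29 m/s²;  |a| = 754.29 m/s².

754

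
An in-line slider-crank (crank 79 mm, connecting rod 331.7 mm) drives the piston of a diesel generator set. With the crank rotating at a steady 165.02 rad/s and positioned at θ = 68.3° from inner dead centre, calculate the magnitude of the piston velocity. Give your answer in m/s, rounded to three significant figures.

13.2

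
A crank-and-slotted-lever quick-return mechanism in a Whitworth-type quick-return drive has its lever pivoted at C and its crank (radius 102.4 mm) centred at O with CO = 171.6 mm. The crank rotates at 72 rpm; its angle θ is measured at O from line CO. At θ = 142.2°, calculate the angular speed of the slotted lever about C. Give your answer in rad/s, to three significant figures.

ω = 7.54 rad/s (from 72 rpm).
Crank pin A relative to C: A = (d + r cosθ, r sinθ); lever angle φ = atan2(r sinθ, d + r cosθ).
Differentiating tanφ: φ̇ = rω(d cosθ + r)/(d² + r² + 2dr cosθ).
d² + r² + 2dr cosθ = |CA|² = 0.0121634 m²;  d cosθ + r = -0.033191 m.
|ω_lever| = |0.1024·7.54·-0.033191| / 0.0121634 = 2.1068 rad/s.

2.11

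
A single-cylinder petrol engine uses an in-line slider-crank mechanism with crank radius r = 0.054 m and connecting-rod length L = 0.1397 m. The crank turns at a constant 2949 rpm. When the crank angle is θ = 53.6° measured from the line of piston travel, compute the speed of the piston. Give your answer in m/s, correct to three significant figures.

16.7

ω = 2π·2949/60 = 308.8 rad/s
For an in-line slider-crank, x = r cosθ + √(L² − r² sin²θ), so v = −rω sinθ·[1 + r cosθ/√(L² − r² sin²θ)].
With r = 0.054 m, L = 0.1397 m, θ = 53.6°: √(L² − r² sin²θ) = 0.13277 m.
v = −0.054·308.8·0.80489·[1 + 0.054·0.59342/0.13277] = -16.662 m/s.
|v| = 16.662 m/s.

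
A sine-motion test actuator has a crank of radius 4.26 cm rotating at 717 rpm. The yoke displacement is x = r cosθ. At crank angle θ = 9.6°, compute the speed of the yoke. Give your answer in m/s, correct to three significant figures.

ω = 75.08 rad/s (from 717 rpm).
x = r cosθ ⇒ ẋ = −rω sinθ.
|v| = rω|sinθ| = 0.0426·75.08·|sin 9.6°| = 0.53342 m/s.

0.533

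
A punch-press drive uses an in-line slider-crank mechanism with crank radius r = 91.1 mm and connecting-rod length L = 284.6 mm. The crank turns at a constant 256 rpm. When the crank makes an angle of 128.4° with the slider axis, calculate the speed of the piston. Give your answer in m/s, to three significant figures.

1.52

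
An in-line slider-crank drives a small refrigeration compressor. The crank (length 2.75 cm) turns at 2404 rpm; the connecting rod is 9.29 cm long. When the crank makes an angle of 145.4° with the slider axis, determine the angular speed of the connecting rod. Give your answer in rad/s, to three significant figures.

62.2

ω = 251.7 rad/s (converted from 2404 rpm).
The rod makes angle φ with the slider axis where L sinφ = r sinθ; differentiating, L cosφ·φ̇ = r ω cosθ.
L cosφ = √(L² − r² sin²θ) = 0.091578 m.
|ω_rod| = r ω |cosθ| / √(L² − r² sin²θ) = 0.0275·251.7·0.82314/0.091578 = 62.227 rad/s.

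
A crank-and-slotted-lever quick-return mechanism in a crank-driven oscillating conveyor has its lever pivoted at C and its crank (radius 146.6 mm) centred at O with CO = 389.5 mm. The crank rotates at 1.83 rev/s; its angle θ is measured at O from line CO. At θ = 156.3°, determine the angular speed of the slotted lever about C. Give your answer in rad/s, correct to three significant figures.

5.16

ω = 11.5 rad/s (from 1.83 rev/s).
Crank pin A relative to C: A = (d + r cosθ, r sinθ); lever angle φ = atan2(r sinθ, d + r cosθ).
Differentiating tanφ: φ̇ = rω(d cosθ + r)/(d² + r² + 2dr cosθ).
d² + r² + 2dr cosθ = |CA|² = 0.0686319 m²;  d cosθ + r = -0.21005 m.
|ω_lever| = |0.1466·11.5·-0.21005| / 0.0686319 = 5.159 rad/s.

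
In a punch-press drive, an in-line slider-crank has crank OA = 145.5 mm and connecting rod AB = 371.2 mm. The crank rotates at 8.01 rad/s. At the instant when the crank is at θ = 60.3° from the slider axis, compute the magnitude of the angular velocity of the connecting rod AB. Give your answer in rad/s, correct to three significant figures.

ω = 8.01 rad/s
The rod makes angle φ with the slider axis where L sinφ = r sinθ; differentiating, L cosφ·φ̇ = r ω cosθ.
L cosφ = √(L² − r² sin²θ) = 0.34902 m.
|ω_rod| = r ω |cosθ| / √(L² − r² sin²θ) = 0.1455·8.01·0.49546/0.34902 = 1.6544 rad/s.

1.65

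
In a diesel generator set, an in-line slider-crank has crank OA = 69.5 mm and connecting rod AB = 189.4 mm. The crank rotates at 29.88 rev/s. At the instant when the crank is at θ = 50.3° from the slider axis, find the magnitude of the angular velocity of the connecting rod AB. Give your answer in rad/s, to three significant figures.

45.9

ω = 187.7 rad/s (converted from 29.88 rev/s).
The rod makes angle φ with the slider axis where L sinφ = r sinθ; differentiating, L cosφ·φ̇ = r ω cosθ.
L cosφ = √(L² − r² sin²θ) = 0.18169 m.
|ω_rod| = r ω |cosθ| / √(L² − r² sin²θ) = 0.0695·187.7·0.63877/0.18169 = 45.872 rad/s.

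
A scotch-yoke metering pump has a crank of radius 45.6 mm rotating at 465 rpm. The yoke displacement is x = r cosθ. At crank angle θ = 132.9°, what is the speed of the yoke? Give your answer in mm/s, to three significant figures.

ω = 48.69 rad/s (from 465 rpm).
x = r cosθ ⇒ ẋ = −rω sinθ.
|v| = rω|sinθ| = 0.0456·48.69·|sin 132.9°| = 1.6266 m/s = 1626.6 mm/s.

1630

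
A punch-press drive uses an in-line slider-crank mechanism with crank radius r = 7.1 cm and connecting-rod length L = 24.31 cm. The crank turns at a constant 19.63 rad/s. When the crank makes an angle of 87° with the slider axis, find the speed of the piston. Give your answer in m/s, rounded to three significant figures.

ω = 19.63 rad/s
For an in-line slider-crank, x = r cosθ + √(L² − r² sin²θ), so v = −rω sinθ·[1 + r cosθ/√(L² − r² sin²θ)].
With r = 0.071 m, L = 0.2431 m, θ = 87°: √(L² − r² sin²θ) = 0.23253 m.
v = −0.071·19.63·0.99863·[1 + 0.071·0.05234/0.23253] = -1.4141 m/s.
|v| = 1.4141 m/s.

1.41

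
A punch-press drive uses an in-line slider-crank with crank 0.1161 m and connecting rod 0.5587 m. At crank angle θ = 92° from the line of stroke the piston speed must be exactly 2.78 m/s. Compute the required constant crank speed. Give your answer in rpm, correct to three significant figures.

231

For an in-line slider-crank, |v_piston| = rω|sinθ|·[1 + r cosθ/√(L² − r² sin²θ)].
With r = 0.1161 m, L = 0.5587 m, θ = 92°: the bracketed kinematic factor |dx/dθ| = 0.11517 m.
ω = v/|dx/dθ| = 2.78/0.11517 = 24.138 rad/s.
N = 60ω/(2π) = 230.51 rpm.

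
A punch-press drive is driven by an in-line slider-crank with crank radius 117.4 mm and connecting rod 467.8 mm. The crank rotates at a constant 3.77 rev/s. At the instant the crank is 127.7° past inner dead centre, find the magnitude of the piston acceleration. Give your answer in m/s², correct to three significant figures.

44.3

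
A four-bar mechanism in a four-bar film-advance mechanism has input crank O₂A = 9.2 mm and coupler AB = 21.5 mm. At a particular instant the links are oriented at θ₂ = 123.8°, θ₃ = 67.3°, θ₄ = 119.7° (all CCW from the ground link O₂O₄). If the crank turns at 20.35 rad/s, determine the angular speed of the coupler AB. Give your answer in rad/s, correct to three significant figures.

0.786

ω₂ = 20.35 rad/s
Differentiating the loop-closure r₂e^{iθ₂}+r₃e^{iθ₃}=r₁+r₄e^{iθ₄} gives r₂ω₂e^{iθ₂}+r₃ω₃e^{iθ₃}=r₄ω₄e^{iθ₄}.
Eliminating the other unknown: ω₃ = r₂ω₂ sin(θ₄−θ₂) / [r₃ sin(θ₃−θ₄)].
Numerator sine = -0.07150; denominator sine = -0.79229.
Result = 0.0092·20.35·(-0.07150) / (0.0215·(-0.79229)) = +0.78582 rad/s; magnitude 0.78582 rad/s.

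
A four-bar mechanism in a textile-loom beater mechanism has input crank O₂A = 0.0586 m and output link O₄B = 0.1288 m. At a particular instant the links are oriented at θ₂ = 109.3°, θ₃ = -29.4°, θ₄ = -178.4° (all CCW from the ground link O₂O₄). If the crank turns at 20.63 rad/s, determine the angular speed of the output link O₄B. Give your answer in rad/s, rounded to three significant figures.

ω₂ = 20.63 rad/s
Differentiating the loop-closure r₂e^{iθ₂}+r₃e^{iθ₃}=r₁+r₄e^{iθ₄} gives r₂ω₂e^{iθ₂}+r₃ω₃e^{iθ₃}=r₄ω₄e^{iθ₄}.
Eliminating the other unknown: ω₄ = r₂ω₂ sin(θ₂−θ₃) / [r₄ sin(θ₄−θ₃)].
Numerator sine = +0.66000; denominator sine = -0.51504.
Result = 0.0586·20.63·(+0.66000) / (0.1288·(-0.51504)) = -12.028 rad/s; magnitude 12.028 rad/s.

12.0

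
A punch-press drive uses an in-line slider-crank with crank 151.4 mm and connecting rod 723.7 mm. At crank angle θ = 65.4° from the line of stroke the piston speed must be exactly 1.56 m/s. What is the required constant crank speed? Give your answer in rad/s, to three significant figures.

For an in-line slider-crank, |v_piston| = rω|sinθ|·[1 + r cosθ/√(L² − r² sin²θ)].
With r = 0.1514 m, L = 0.7237 m, θ = 65.4°: the bracketed kinematic factor |dx/dθ| = 0.14987 m.
ω = v/|dx/dθ| = 1.56/0.14987 = 10.409 rad/s.

10.4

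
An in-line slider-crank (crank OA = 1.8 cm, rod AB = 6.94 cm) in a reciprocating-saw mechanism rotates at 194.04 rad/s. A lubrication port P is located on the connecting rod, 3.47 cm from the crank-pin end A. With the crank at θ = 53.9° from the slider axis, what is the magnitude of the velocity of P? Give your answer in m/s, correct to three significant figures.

3.21

ω = 194 rad/s.  Crank-pin speed |V_A| = rω = 3.4927 m/s, perpendicular to OA.
Rod angle: sinφ = −(r/L) sinθ ⇒ φ = -12.097°; ω_rod = −rω cosθ/√(L²−r²sin²θ) = -30.326 rad/s.
V_P = V_A + ω_rod × AP, with AP = 0.0347 m along the rod.
Components: V_Px = −rω sinθ − a·ω_rod·sinφ = -3.0426 m/s;  V_Py = rω cosθ + a·ω_rod·cosφ = +1.0289 m/s.
|V_P| = √(V_Px² + V_Py²) = 3.2119 m/s.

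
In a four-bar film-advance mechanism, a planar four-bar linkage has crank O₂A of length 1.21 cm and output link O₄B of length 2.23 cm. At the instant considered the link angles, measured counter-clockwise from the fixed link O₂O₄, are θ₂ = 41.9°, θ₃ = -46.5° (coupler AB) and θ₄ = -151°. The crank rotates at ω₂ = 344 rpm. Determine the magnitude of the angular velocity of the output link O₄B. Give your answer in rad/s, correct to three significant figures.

20.2

ω₂ = 36.02 rad/s (from 344 rpm).
Differentiating the loop-closure r₂e^{iθ₂}+r₃e^{iθ₃}=r₁+r₄e^{iθ₄} gives r₂ω₂e^{iθ₂}+r₃ω₃e^{iθ₃}=r₄ω₄e^{iθ₄}.
Eliminating the other unknown: ω₄ = r₂ω₂ sin(θ₂−θ₃) / [r₄ sin(θ₄−θ₃)].
Numerator sine = +0.99961; denominator sine = -0.96815.
Result = 0.0121·36.02·(+0.99961) / (0.0223·(-0.96815)) = -20.182 rad/s; magnitude 20.182 rad/s.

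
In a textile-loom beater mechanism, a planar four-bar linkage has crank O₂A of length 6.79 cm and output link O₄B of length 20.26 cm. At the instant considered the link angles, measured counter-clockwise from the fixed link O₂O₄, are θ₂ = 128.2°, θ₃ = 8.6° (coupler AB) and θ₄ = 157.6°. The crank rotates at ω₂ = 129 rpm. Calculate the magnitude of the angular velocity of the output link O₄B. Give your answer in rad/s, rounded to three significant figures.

7.64

ω₂ = 13.51 rad/s (from 129 rpm).
Differentiating the loop-closure r₂e^{iθ₂}+r₃e^{iθ₃}=r₁+r₄e^{iθ₄} gives r₂ω₂e^{iθ₂}+r₃ω₃e^{iθ₃}=r₄ω₄e^{iθ₄}.
Eliminating the other unknown: ω₄ = r₂ω₂ sin(θ₂−θ₃) / [r₄ sin(θ₄−θ₃)].
Numerator sine = +0.86949; denominator sine = +0.51504.
Result = 0.0679·13.51·(+0.86949) / (0.2026·(+0.51504)) = +7.6432 rad/s; magnitude 7.6432 rad/s.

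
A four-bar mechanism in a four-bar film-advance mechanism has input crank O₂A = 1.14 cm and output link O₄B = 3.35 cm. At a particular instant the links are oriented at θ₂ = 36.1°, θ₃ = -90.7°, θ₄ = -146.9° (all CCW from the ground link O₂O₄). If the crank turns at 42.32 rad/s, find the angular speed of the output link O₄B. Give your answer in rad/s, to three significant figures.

13.9

ω₂ = 42.32 rad/s
Differentiating the loop-closure r₂e^{iθ₂}+r₃e^{iθ₃}=r₁+r₄e^{iθ₄} gives r₂ω₂e^{iθ₂}+r₃ω₃e^{iθ₃}=r₄ω₄e^{iθ₄}.
Eliminating the other unknown: ω₄ = r₂ω₂ sin(θ₂−θ₃) / [r₄ sin(θ₄−θ₃)].
Numerator sine = +0.80073; denominator sine = -0.83098.
Result = 0.0114·42.32·(+0.80073) / (0.0335·(-0.83098)) = -13.877 rad/s; magnitude 13.877 rad/s.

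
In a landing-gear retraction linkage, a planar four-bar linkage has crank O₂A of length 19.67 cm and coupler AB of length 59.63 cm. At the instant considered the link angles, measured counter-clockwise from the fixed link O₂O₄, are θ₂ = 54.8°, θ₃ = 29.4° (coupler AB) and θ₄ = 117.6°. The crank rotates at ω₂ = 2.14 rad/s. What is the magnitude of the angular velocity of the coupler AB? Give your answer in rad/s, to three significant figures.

ω₂ = 2.14 rad/s
Differentiating the loop-closure r₂e^{iθ₂}+r₃e^{iθ₃}=r₁+r₄e^{iθ₄} gives r₂ω₂e^{iθ₂}+r₃ω₃e^{iθ₃}=r₄ω₄e^{iθ₄}.
Eliminating the other unknown: ω₃ = r₂ω₂ sin(θ₄−θ₂) / [r₃ sin(θ₃−θ₄)].
Numerator sine = +0.88942; denominator sine = -0.99951.
Result = 0.1967·2.14·(+0.88942) / (0.5963·(-0.99951)) = -0.62816 rad/s; magnitude 0.62816 rad/s.

0.628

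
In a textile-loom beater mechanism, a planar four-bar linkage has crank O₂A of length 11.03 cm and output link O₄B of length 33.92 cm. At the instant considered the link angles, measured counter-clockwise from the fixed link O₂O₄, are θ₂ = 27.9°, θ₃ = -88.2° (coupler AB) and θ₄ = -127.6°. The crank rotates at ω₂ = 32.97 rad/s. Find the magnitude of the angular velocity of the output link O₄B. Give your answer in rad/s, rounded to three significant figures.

15.2

ω₂ = 32.97 rad/s
Differentiating the loop-closure r₂e^{iθ₂}+r₃e^{iθ₃}=r₁+r₄e^{iθ₄} gives r₂ω₂e^{iθ₂}+r₃ω₃e^{iθ₃}=r₄ω₄e^{iθ₄}.
Eliminating the other unknown: ω₄ = r₂ω₂ sin(θ₂−θ₃) / [r₄ sin(θ₄−θ₃)].
Numerator sine = +0.89803; denominator sine = -0.63473.
Result = 0.1103·32.97·(+0.89803) / (0.3392·(-0.63473)) = -15.168 rad/s; magnitude 15.168 rad/s.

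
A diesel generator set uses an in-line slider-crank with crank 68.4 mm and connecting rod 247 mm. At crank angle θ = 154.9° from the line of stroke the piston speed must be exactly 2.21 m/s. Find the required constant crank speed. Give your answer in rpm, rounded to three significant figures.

For an in-line slider-crank, |v_piston| = rω|sinθ|·[1 + r cosθ/√(L² − r² sin²θ)].
With r = 0.0684 m, L = 0.247 m, θ = 154.9°: the bracketed kinematic factor |dx/dθ| = 0.021688 m.
ω = v/|dx/dθ| = 2.21/0.021688 = 101.9 rad/s.
N = 60ω/(2π) = 973.06 rpm.

973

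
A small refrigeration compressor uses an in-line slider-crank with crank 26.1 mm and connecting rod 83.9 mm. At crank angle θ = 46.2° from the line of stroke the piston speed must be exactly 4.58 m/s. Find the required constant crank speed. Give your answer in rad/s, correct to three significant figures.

199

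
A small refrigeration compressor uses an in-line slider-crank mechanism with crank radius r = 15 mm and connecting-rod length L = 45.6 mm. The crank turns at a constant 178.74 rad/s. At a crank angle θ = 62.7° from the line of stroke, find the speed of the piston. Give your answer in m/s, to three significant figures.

ω = 178.7 rad/s
For an in-line slider-crank, x = r cosθ + √(L² − r² sin²θ), so v = −rω sinθ·[1 + r cosθ/√(L² − r² sin²θ)].
With r = 0.015 m, L = 0.0456 m, θ = 62.7°: √(L² − r² sin²θ) = 0.043608 m.
v = −0.015·178.7·0.88862·[1 + 0.015·0.45865/0.043608] = -2.7583 m/s.
|v| = 2.7583 m/s.

2.76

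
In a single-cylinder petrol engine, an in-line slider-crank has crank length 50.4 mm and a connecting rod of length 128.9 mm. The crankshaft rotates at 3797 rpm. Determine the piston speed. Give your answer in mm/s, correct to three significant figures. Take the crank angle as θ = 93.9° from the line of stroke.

19400

ω = 2π·3797/60 = 397.6 rad/s
For an in-line slider-crank, x = r cosθ + √(L² − r² sin²θ), so v = −rω sinθ·[1 + r cosθ/√(L² − r² sin²θ)].
With r = 0.0504 m, L = 0.1289 m, θ = 93.9°: √(L² − r² sin²θ) = 0.11869 m.
v = −0.0504·397.6·0.99768·[1 + 0.0504·-0.06802/0.11869] = -19.416 m/s.
|v| = 19.416 m/s = 19416 mm/s.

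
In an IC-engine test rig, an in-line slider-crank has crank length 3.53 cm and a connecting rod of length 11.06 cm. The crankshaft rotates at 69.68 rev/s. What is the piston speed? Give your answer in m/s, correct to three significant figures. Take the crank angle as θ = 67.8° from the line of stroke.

16.1

ω = 2π·69.7 = 437.8 rad/s
For an in-line slider-crank, x = r cosθ + √(L² − r² sin²θ), so v = −rω sinθ·[1 + r cosθ/√(L² − r² sin²θ)].
With r = 0.0353 m, L = 0.1106 m, θ = 67.8°: √(L² − r² sin²θ) = 0.10566 m.
v = −0.0353·437.8·0.92587·[1 + 0.0353·0.37784/0.10566] = -16.115 m/s.
|v| = 16.115 m/s.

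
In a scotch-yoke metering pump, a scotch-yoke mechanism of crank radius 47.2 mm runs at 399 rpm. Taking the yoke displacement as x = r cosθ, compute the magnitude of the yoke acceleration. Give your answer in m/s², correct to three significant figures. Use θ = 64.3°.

35.7

ω = 41.78 rad/s (from 399 rpm).
x = r cosθ ⇒ ẍ = −rω² cosθ (ω constant).
|a| = rω²|cosθ| = 0.0472·(41.78)²·|cos 64.3°| = 35.735 m/s².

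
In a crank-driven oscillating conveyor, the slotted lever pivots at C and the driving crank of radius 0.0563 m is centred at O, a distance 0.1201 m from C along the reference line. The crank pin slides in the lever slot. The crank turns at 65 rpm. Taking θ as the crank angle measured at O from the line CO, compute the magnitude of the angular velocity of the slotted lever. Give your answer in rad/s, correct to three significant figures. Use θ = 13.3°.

2.16

ω = 6.807 rad/s (from 65 rpm).
Crank pin A relative to C: A = (d + r cosθ, r sinθ); lever angle φ = atan2(r sinθ, d + r cosθ).
Differentiating tanφ: φ̇ = rω(d cosθ + r)/(d² + r² + 2dr cosθ).
d² + r² + 2dr cosθ = |CA|² = 0.0307543 m²;  d cosθ + r = +0.17318 m.
|ω_lever| = |0.0563·6.807·+0.17318| / 0.0307543 = 2.1579 rad/s.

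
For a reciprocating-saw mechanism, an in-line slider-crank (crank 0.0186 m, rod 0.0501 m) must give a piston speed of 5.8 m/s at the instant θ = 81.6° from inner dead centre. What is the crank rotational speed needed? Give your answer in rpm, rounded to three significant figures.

2840

For an in-line slider-crank, |v_piston| = rω|sinθ|·[1 + r cosθ/√(L² − r² sin²θ)].
With r = 0.0186 m, L = 0.0501 m, θ = 81.6°: the bracketed kinematic factor |dx/dθ| = 0.019473 m.
ω = v/|dx/dθ| = 5.8/0.019473 = 297.84 rad/s.
N = 60ω/(2π) = 2844.2 rpm.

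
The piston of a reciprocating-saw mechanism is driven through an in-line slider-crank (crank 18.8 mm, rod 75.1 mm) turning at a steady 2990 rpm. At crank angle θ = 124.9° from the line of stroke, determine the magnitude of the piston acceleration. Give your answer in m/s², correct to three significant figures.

1210

ω = 2π·2990/60 = 313.1 rad/s
x(θ) = r cosθ + √(L² − r² sin²θ); with ω constant, a = ω²·d²x/dθ².
d²x/dθ² = −r cosθ − r²(cos2θ)/√u − r⁴ sin²2θ/(4u^{3/2}),  u = L² − r² sin²θ = 0.00540227 m².
Substituting r = 0.0188 m, L = 0.0751 m, θ = 124.9°: d²x/dθ² = +0.012348 m.
a = ω²·d²x/dθ² = (313.1)²·(+0.012348) = +1210.5 m/s²;  |a| = 1210.5 m/s².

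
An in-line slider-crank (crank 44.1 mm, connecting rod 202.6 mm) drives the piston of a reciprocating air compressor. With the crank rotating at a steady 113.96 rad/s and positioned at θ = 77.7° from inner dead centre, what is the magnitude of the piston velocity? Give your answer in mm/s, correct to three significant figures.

ω = 114 rad/s
For an in-line slider-crank, x = r cosθ + √(L² − r² sin²θ), so v = −rω sinθ·[1 + r cosθ/√(L² − r² sin²θ)].
With r = 0.0441 m, L = 0.2026 m, θ = 77.7°: √(L² − r² sin²θ) = 0.19797 m.
v = −0.0441·114·0.97705·[1 + 0.0441·0.21303/0.19797] = -5.1433 m/s.
|v| = 5.1433 m/s = 5143.3 mm/s.

5140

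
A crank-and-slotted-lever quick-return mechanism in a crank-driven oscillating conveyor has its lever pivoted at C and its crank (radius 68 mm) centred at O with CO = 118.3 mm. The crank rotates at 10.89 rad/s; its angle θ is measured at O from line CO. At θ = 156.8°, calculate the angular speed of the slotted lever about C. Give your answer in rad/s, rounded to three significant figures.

7.87

ω = 10.89 rad/s
Crank pin A relative to C: A = (d + r cosθ, r sinθ); lever angle φ = atan2(r sinθ, d + r cosθ).
Differentiating tanφ: φ̇ = rω(d cosθ + r)/(d² + r² + 2dr cosθ).
d² + r² + 2dr cosθ = |CA|² = 0.00383111 m²;  d cosθ + r = -0.040734 m.
|ω_lever| = |0.068·10.89·-0.040734| / 0.00383111 = 7.8735 rad/s.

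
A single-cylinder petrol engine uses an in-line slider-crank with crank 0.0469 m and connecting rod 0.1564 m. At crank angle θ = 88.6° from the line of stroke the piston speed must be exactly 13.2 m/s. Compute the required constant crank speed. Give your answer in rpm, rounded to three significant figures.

2670

For an in-line slider-crank, |v_piston| = rω|sinθ|·[1 + r cosθ/√(L² − r² sin²θ)].
With r = 0.0469 m, L = 0.1564 m, θ = 88.6°: the bracketed kinematic factor |dx/dθ| = 0.047246 m.
ω = v/|dx/dθ| = 13.2/0.047246 = 279.39 rad/s.
N = 60ω/(2π) = 2668 rpm.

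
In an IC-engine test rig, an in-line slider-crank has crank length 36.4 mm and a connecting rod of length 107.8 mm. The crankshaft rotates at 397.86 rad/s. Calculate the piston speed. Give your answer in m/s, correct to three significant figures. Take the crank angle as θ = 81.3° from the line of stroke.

ω = 397.9 rad/s
For an in-line slider-crank, x = r cosθ + √(L² − r² sin²θ), so v = −rω sinθ·[1 + r cosθ/√(L² − r² sin²θ)].
With r = 0.0364 m, L = 0.1078 m, θ = 81.3°: √(L² − r² sin²θ) = 0.10162 m.
v = −0.0364·397.9·0.98849·[1 + 0.0364·0.15126/0.10162] = -15.091 m/s.
|v| = 15.091 m/s.

15.1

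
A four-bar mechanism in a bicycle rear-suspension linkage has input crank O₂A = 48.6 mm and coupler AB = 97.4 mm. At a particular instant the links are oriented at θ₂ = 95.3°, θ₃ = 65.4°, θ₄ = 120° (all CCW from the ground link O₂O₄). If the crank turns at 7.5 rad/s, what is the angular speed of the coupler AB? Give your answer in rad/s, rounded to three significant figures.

ω₂ = 7.5 rad/s
Differentiating the loop-closure r₂e^{iθ₂}+r₃e^{iθ₃}=r₁+r₄e^{iθ₄} gives r₂ω₂e^{iθ₂}+r₃ω₃e^{iθ₃}=r₄ω₄e^{iθ₄}.
Eliminating the other unknown: ω₃ = r₂ω₂ sin(θ₄−θ₂) / [r₃ sin(θ₃−θ₄)].
Numerator sine = +0.41787; denominator sine = -0.81513.
Result = 0.0486·7.5·(+0.41787) / (0.0974·(-0.81513)) = -1.9185 rad/s; magnitude 1.9185 rad/s.

1.92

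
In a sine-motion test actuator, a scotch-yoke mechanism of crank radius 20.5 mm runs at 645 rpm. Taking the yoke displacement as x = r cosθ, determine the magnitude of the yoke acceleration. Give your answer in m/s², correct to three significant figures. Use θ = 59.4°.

ω = 67.54 rad/s (from 645 rpm).
x = r cosθ ⇒ ẍ = −rω² cosθ (ω constant).
|a| = rω²|cosθ| = 0.0205·(67.54)²·|cos 59.4°| = 47.608 m/s².

47.6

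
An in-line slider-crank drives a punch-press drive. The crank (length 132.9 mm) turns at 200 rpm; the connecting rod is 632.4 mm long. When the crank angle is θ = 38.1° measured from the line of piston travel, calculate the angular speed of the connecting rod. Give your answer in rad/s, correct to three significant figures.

ω = 20.94 rad/s (converted from 200 rpm).
The rod makes angle φ with the slider axis where L sinφ = r sinθ; differentiating, L cosφ·φ̇ = r ω cosθ.
L cosφ = √(L² − r² sin²θ) = 0.62706 m.
|ω_rod| = r ω |cosθ| / √(L² − r² sin²θ) = 0.1329·20.94·0.78694/0.62706 = 3.4931 rad/s.

3.49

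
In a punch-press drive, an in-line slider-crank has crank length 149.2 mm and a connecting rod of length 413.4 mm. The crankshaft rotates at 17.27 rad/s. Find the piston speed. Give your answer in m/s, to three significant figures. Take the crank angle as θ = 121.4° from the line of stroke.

1.76

ω = 17.27 rad/s
For an in-line slider-crank, x = r cosθ + √(L² − r² sin²θ), so v = −rω sinθ·[1 + r cosθ/√(L² − r² sin²θ)].
With r = 0.1492 m, L = 0.4134 m, θ = 121.4°: √(L² − r² sin²θ) = 0.3933 m.
v = −0.1492·17.27·0.85355·[1 + 0.1492·-0.52101/0.3933] = -1.7646 m/s.
|v| = 1.7646 m/s.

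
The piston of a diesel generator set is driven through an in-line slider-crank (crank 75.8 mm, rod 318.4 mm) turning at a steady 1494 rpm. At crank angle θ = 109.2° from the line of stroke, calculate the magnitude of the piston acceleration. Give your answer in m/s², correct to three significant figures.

963

ω = 2π·1494/60 = 156.5 rad/s
x(θ) = r cosθ + √(L² − r² sin²θ); with ω constant, a = ω²·d²x/dθ².
d²x/dθ² = −r cosθ − r²(cos2θ)/√u − r⁴ sin²2θ/(4u^{3/2}),  u = L² − r² sin²θ = 0.0962543 m².
Substituting r = 0.0758 m, L = 0.3184 m, θ = 109.2°: d²x/dθ² = +0.039335 m.
a = ω²·d²x/dθ² = (156.5)²·(+0.039335) = +962.8 m/s²;  |a| = 962.8 m/s².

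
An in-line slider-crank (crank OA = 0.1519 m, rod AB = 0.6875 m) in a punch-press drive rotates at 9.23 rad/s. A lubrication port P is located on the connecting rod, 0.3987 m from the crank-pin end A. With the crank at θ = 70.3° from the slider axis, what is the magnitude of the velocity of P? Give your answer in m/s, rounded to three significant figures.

1.39

ω = 9.23 rad/s.  Crank-pin speed |V_A| = rω = 1.402 m/s, perpendicular to OA.
Rod angle: sinφ = −(r/L) sinθ ⇒ φ = -12.006°; ω_rod = −rω cosθ/√(L²−r²sin²θ) = -0.70282 rad/s.
V_P = V_A + ω_rod × AP, with AP = 0.3987 m along the rod.
Components: V_Px = −rω sinθ − a·ω_rod·sinφ = -1.3783 m/s;  V_Py = rω cosθ + a·ω_rod·cosφ = +0.19853 m/s.
|V_P| = √(V_Px² + V_Py²) = 1.3925 m/s.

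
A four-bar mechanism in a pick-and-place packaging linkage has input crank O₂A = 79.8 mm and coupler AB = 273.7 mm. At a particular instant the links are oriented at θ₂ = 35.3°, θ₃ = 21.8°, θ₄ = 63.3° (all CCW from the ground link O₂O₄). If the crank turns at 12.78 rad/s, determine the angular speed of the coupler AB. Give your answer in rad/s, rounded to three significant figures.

2.64

ω₂ = 12.78 rad/s
Differentiating the loop-closure r₂e^{iθ₂}+r₃e^{iθ₃}=r₁+r₄e^{iθ₄} gives r₂ω₂e^{iθ₂}+r₃ω₃e^{iθ₃}=r₄ω₄e^{iθ₄}.
Eliminating the other unknown: ω₃ = r₂ω₂ sin(θ₄−θ₂) / [r₃ sin(θ₃−θ₄)].
Numerator sine = +0.46947; denominator sine = -0.66262.
Result = 0.0798·12.78·(+0.46947) / (0.2737·(-0.66262)) = -2.64 rad/s; magnitude 2.64 rad/s.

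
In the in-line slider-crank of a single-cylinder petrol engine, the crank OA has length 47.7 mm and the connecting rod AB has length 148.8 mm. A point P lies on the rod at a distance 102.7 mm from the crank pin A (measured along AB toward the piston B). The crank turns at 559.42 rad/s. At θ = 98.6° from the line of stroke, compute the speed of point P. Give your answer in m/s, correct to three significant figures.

ω = 559.4 rad/s.  Crank-pin speed |V_A| = rω = 26.684 m/s, perpendicular to OA.
Rod angle: sinφ = −(r/L) sinθ ⇒ φ = -18.479°; ω_rod = −rω cosθ/√(L²−r²sin²θ) = +28.274 rad/s.
V_P = V_A + ω_rod × AP, with AP = 0.1027 m along the rod.
Components: V_Px = −rω sinθ − a·ω_rod·sinφ = -25.464 m/s;  V_Py = rω cosθ + a·ω_rod·cosφ = -1.2362 m/s.
|V_P| = √(V_Px² + V_Py²) = 25.494 m/s.

25.5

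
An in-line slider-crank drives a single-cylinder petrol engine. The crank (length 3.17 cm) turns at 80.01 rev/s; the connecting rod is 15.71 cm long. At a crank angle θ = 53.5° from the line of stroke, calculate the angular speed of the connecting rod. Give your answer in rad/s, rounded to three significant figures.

ω = 502.7 rad/s (converted from 80.01 rev/s).
The rod makes angle φ with the slider axis where L sinφ = r sinθ; differentiating, L cosφ·φ̇ = r ω cosθ.
L cosφ = √(L² − r² sin²θ) = 0.15502 m.
|ω_rod| = r ω |cosθ| / √(L² − r² sin²θ) = 0.0317·502.7·0.59482/0.15502 = 61.148 rad/s.

61.1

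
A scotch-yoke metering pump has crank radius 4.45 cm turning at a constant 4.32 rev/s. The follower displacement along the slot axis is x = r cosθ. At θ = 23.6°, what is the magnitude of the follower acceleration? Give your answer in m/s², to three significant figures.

ω = 27.14 rad/s (from 4.32 rev/s).
x = r cosθ ⇒ ẍ = −rω² cosθ (ω constant).
|a| = rω²|cosθ| = 0.0445·(27.14)²·|cos 23.6°| = 30.044 m/s².

30.0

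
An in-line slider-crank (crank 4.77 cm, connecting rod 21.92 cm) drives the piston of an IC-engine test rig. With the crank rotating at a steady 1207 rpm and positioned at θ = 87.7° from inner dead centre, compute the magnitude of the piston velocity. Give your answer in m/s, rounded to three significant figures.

6.08

ω = 2π·1207/60 = 126.4 rad/s
For an in-line slider-crank, x = r cosθ + √(L² − r² sin²θ), so v = −rω sinθ·[1 + r cosθ/√(L² − r² sin²θ)].
With r = 0.0477 m, L = 0.2192 m, θ = 87.7°: √(L² − r² sin²θ) = 0.21396 m.
v = −0.0477·126.4·0.99919·[1 + 0.0477·0.04013/0.21396] = -6.0782 m/s.
|v| = 6.0782 m/s.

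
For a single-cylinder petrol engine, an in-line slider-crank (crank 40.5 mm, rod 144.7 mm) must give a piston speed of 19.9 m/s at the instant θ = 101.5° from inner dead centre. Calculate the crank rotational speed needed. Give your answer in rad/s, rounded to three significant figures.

532

For an in-line slider-crank, |v_piston| = rω|sinθ|·[1 + r cosθ/√(L² − r² sin²θ)].
With r = 0.0405 m, L = 0.1447 m, θ = 101.5°: the bracketed kinematic factor |dx/dθ| = 0.037384 m.
ω = v/|dx/dθ| = 19.9/0.037384 = 532.31 rad/s.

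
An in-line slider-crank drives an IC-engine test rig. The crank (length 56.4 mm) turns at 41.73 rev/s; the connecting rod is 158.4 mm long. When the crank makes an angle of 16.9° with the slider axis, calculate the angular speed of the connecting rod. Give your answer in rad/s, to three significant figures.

89.8

ω = 262.2 rad/s (converted from 41.73 rev/s).
The rod makes angle φ with the slider axis where L sinφ = r sinθ; differentiating, L cosφ·φ̇ = r ω cosθ.
L cosφ = √(L² − r² sin²θ) = 0.15755 m.
|ω_rod| = r ω |cosθ| / √(L² − r² sin²θ) = 0.0564·262.2·0.95681/0.15755 = 89.809 rad/s.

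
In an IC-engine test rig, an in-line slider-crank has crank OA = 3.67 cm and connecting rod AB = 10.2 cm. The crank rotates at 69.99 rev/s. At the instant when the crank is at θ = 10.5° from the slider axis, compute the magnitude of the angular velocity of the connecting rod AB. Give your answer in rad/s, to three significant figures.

156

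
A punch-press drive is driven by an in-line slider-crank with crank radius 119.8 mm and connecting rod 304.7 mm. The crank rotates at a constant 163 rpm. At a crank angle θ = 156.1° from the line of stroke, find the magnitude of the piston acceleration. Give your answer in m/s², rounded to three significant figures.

22.3

ω = 2π·163/60 = 17.07 rad/s
x(θ) = r cosθ + √(L² − r² sin²θ); with ω constant, a = ω²·d²x/dθ².
d²x/dθ² = −r cosθ − r²(cos2θ)/√u − r⁴ sin²2θ/(4u^{3/2}),  u = L² − r² sin²θ = 0.0904864 m².
Substituting r = 0.1198 m, L = 0.3047 m, θ = 156.1°: d²x/dθ² = +0.076441 m.
a = ω²·d²x/dθ² = (17.07)²·(+0.076441) = +22.272 m/s²;  |a| = 22.272 m/s².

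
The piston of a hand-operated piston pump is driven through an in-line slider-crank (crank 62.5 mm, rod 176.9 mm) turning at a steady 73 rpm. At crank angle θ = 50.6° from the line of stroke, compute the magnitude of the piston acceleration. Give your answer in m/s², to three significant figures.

ω = 2π·73/60 = 7.645 rad/s
x(θ) = r cosθ + √(L² − r² sin²θ); with ω constant, a = ω²·d²x/dθ².
d²x/dθ² = −r cosθ − r²(cos2θ)/√u − r⁴ sin²2θ/(4u^{3/2}),  u = L² − r² sin²θ = 0.0289611 m².
Substituting r = 0.0625 m, L = 0.1769 m, θ = 50.6°: d²x/dθ² = -0.035957 m.
a = ω²·d²x/dθ² = (7.645)²·(-0.035957) = -2.1013 m/s²;  |a| = 2.1013 m/s².

2.10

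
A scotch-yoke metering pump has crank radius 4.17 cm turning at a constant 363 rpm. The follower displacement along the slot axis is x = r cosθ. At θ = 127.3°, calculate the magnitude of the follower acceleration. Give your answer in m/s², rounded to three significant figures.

36.5

ω = 38.01 rad/s (from 363 rpm).
x = r cosθ ⇒ ẍ = −rω² cosθ (ω constant).
|a| = rω²|cosθ| = 0.0417·(38.01)²·|cos 127.3°| = 36.515 m/s².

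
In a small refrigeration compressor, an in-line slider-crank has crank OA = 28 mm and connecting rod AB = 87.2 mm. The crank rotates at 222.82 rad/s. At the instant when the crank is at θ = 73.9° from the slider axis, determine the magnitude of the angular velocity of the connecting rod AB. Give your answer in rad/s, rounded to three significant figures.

ω = 222.8 rad/s
The rod makes angle φ with the slider axis where L sinφ = r sinθ; differentiating, L cosφ·φ̇ = r ω cosθ.
L cosφ = √(L² − r² sin²θ) = 0.082947 m.
|ω_rod| = r ω |cosθ| / √(L² − r² sin²θ) = 0.028·222.8·0.27731/0.082947 = 20.859 rad/s.

20.9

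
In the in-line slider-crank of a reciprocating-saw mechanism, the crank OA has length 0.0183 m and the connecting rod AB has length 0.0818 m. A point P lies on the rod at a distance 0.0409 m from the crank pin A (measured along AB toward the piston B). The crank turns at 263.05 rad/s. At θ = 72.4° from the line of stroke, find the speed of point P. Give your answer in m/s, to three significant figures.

ω = 263.1 rad/s.  Crank-pin speed |V_A| = rω = 4.8138 m/s, perpendicular to OA.
Rod angle: sinφ = −(r/L) sinθ ⇒ φ = -12.313°; ω_rod = −rω cosθ/√(L²−r²sin²θ) = -18.213 rad/s.
V_P = V_A + ω_rod × AP, with AP = 0.0409 m along the rod.
Components: V_Px = −rω sinθ − a·ω_rod·sinφ = -4.7473 m/s;  V_Py = rω cosθ + a·ω_rod·cosφ = +0.72778 m/s.
|V_P| = √(V_Px² + V_Py²) = 4.8028 m/s.

4.80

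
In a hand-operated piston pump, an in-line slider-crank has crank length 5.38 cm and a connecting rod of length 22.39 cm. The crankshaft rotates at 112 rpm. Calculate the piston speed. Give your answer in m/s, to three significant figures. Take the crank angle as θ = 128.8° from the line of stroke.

ω = 2π·112/60 = 11.73 rad/s
For an in-line slider-crank, x = r cosθ + √(L² − r² sin²θ), so v = −rω sinθ·[1 + r cosθ/√(L² − r² sin²θ)].
With r = 0.0538 m, L = 0.2239 m, θ = 128.8°: √(L² − r² sin²θ) = 0.21994 m.
v = −0.0538·11.73·0.77934·[1 + 0.0538·-0.62660/0.21994] = -0.41639 m/s.
|v| = 0.41639 m/s.

0.416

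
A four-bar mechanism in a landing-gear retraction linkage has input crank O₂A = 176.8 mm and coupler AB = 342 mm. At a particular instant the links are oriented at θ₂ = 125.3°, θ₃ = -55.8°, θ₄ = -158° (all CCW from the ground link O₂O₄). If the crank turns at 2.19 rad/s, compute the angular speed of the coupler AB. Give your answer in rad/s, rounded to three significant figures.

ω₂ = 2.19 rad/s
Differentiating the loop-closure r₂e^{iθ₂}+r₃e^{iθ₃}=r₁+r₄e^{iθ₄} gives r₂ω₂e^{iθ₂}+r₃ω₃e^{iθ₃}=r₄ω₄e^{iθ₄}.
Eliminating the other unknown: ω₃ = r₂ω₂ sin(θ₄−θ₂) / [r₃ sin(θ₃−θ₄)].
Numerator sine = +0.97318; denominator sine = +0.97742.
Result = 0.1768·2.19·(+0.97318) / (0.342·(+0.97742)) = +1.1272 rad/s; magnitude 1.1272 rad/s.

1.13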